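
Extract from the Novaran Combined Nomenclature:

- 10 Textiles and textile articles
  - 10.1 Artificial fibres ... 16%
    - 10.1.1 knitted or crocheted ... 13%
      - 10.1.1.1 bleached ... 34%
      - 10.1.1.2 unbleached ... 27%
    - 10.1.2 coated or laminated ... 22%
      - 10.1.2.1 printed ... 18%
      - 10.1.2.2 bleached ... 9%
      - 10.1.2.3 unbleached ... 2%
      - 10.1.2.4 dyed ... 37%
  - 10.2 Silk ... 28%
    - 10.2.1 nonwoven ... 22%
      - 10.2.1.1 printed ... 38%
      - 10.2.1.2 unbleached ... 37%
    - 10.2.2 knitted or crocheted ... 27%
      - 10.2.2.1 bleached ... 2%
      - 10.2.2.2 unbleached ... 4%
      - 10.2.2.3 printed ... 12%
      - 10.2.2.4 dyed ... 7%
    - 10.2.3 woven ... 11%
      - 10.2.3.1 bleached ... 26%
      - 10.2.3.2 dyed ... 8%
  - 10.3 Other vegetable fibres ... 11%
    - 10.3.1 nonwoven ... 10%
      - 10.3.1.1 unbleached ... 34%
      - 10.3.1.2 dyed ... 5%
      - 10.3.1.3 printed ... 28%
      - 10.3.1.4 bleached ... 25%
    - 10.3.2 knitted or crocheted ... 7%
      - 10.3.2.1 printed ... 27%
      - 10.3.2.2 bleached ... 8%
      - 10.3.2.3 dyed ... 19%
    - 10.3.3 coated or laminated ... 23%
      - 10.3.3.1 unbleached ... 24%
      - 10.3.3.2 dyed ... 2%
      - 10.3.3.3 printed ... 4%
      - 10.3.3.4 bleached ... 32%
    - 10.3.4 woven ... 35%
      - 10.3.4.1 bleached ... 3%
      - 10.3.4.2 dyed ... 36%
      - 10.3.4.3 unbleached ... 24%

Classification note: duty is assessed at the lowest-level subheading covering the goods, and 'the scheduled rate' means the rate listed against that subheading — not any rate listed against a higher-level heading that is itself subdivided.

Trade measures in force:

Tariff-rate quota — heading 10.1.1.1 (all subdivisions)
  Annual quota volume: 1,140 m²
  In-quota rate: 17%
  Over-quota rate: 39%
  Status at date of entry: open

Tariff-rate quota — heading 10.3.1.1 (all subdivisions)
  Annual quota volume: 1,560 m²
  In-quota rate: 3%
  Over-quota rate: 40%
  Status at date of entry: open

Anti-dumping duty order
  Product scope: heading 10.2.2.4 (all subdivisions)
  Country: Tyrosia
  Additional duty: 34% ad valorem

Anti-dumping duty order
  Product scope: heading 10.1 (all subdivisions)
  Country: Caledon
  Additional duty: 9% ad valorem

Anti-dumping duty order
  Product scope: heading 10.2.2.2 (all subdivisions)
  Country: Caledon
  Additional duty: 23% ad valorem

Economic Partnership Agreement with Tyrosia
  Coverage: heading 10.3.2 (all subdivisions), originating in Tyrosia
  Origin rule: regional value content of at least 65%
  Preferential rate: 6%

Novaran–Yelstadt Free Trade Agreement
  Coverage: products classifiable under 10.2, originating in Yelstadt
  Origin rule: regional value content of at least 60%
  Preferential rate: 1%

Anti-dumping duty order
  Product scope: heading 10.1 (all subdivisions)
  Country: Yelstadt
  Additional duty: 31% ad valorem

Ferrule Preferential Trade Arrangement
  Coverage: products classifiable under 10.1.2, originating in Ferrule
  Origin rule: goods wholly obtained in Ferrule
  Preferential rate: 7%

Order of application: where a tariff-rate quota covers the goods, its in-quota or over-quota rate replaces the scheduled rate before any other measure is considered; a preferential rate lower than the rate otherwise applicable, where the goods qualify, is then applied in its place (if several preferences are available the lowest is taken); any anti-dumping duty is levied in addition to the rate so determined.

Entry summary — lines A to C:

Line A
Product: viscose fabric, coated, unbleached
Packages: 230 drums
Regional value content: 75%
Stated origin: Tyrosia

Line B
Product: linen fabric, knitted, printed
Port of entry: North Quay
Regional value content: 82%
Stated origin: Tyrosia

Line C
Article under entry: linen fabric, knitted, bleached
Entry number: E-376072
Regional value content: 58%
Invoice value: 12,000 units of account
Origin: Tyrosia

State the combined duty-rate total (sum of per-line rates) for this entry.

Line A: viscose → 10.1; coated → 10.1.2; unbleached → 10.1.2.3. Scheduled 2%. Tyrosia agreement on 10.3.2: 10.1.2.3 not covered. → 2%.
Line B: linen → 10.3; knitted → 10.3.2; printed → 10.3.2.1. Scheduled 27%. Tyrosia agreement on 10.3.2: RVC ≥ 65% → 6% available; preferential 6%. → 6%.
Line C: linen → 10.3; knitted → 10.3.2; bleached → 10.3.2.2. Scheduled 8%. Tyrosia agreement on 10.3.2: RVC < 65%. → 8%.
Sum: 2% + 6% + 8% = 16%.

16%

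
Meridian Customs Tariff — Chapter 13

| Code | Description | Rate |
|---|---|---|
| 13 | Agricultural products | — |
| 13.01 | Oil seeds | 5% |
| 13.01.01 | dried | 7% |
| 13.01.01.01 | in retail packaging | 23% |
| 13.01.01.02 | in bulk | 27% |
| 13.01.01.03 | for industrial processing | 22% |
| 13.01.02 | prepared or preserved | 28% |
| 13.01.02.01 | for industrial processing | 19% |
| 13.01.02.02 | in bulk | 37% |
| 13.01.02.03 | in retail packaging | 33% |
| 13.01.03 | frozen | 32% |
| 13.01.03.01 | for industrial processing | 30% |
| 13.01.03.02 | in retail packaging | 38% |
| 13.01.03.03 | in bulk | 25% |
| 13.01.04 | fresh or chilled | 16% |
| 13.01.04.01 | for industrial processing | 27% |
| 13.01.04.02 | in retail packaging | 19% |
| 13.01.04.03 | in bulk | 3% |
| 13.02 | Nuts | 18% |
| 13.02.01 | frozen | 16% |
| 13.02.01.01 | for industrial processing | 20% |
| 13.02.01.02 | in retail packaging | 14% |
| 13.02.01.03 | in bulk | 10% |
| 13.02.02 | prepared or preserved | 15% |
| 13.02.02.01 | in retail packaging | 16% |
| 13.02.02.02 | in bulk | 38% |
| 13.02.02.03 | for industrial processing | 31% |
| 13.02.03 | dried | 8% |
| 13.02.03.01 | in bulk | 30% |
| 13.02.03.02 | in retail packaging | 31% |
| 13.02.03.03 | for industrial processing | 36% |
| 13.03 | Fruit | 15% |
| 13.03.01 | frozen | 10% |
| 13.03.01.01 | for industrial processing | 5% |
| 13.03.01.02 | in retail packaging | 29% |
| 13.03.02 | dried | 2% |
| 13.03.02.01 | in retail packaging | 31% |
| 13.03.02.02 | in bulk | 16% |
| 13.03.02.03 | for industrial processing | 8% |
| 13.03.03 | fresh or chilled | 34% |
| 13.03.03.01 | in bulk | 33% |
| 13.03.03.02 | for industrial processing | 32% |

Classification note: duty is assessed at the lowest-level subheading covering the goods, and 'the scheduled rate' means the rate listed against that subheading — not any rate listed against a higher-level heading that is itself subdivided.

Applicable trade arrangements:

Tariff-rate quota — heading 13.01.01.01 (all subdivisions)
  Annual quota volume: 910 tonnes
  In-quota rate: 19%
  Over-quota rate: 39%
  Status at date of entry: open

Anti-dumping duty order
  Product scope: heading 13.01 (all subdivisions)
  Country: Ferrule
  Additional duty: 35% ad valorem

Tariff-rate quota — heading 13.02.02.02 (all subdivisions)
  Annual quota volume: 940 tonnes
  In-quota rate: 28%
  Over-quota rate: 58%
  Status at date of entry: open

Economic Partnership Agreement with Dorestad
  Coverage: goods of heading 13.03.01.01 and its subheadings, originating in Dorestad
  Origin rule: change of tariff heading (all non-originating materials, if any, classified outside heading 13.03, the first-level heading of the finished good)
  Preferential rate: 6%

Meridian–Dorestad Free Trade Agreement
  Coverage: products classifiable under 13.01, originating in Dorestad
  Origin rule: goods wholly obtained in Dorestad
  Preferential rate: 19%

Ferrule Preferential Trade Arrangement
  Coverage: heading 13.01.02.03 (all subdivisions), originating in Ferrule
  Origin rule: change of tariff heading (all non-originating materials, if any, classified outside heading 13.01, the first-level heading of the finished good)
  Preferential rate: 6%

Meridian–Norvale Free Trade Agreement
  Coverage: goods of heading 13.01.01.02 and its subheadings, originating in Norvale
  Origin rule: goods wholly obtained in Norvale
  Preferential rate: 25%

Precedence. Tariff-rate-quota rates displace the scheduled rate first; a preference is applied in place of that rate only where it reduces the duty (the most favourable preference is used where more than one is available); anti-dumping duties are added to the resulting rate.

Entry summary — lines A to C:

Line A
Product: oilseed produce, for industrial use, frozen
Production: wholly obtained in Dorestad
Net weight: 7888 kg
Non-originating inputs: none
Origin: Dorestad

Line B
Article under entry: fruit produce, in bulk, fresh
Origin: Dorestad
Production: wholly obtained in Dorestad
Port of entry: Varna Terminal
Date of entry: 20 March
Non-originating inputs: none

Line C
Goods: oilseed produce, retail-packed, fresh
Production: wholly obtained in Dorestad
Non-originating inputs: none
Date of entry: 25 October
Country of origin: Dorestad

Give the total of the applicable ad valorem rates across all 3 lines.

71%

Line A: oilseed → 13.01; frozen → 13.01.03; for industrial use → 13.01.03.01. Scheduled 30%. Dorestad agreement on 13.03.01.01: 13.01.03.01 not covered; Dorestad agreement on 13.01: wholly obtained → 19% available; preferential 19%. → 19%.
Line B: fruit → 13.03; fresh → 13.03.03; in bulk → 13.03.03.01. Scheduled 33%. Dorestad agreement on 13.03.01.01: 13.03.03.01 not covered; Dorestad agreement on 13.01: 13.03.03.01 not covered. → 33%.
Line C: oilseed → 13.01; fresh → 13.01.04; retail-packed → 13.01.04.02. Scheduled 19%. Dorestad agreement on 13.03.01.01: 13.01.04.02 not covered; Dorestad agreement on 13.01: wholly obtained → 19% available; preference 19% not lower than 19% → no reduction. → 19%.
Sum: 19% + 33% + 19% = 71%.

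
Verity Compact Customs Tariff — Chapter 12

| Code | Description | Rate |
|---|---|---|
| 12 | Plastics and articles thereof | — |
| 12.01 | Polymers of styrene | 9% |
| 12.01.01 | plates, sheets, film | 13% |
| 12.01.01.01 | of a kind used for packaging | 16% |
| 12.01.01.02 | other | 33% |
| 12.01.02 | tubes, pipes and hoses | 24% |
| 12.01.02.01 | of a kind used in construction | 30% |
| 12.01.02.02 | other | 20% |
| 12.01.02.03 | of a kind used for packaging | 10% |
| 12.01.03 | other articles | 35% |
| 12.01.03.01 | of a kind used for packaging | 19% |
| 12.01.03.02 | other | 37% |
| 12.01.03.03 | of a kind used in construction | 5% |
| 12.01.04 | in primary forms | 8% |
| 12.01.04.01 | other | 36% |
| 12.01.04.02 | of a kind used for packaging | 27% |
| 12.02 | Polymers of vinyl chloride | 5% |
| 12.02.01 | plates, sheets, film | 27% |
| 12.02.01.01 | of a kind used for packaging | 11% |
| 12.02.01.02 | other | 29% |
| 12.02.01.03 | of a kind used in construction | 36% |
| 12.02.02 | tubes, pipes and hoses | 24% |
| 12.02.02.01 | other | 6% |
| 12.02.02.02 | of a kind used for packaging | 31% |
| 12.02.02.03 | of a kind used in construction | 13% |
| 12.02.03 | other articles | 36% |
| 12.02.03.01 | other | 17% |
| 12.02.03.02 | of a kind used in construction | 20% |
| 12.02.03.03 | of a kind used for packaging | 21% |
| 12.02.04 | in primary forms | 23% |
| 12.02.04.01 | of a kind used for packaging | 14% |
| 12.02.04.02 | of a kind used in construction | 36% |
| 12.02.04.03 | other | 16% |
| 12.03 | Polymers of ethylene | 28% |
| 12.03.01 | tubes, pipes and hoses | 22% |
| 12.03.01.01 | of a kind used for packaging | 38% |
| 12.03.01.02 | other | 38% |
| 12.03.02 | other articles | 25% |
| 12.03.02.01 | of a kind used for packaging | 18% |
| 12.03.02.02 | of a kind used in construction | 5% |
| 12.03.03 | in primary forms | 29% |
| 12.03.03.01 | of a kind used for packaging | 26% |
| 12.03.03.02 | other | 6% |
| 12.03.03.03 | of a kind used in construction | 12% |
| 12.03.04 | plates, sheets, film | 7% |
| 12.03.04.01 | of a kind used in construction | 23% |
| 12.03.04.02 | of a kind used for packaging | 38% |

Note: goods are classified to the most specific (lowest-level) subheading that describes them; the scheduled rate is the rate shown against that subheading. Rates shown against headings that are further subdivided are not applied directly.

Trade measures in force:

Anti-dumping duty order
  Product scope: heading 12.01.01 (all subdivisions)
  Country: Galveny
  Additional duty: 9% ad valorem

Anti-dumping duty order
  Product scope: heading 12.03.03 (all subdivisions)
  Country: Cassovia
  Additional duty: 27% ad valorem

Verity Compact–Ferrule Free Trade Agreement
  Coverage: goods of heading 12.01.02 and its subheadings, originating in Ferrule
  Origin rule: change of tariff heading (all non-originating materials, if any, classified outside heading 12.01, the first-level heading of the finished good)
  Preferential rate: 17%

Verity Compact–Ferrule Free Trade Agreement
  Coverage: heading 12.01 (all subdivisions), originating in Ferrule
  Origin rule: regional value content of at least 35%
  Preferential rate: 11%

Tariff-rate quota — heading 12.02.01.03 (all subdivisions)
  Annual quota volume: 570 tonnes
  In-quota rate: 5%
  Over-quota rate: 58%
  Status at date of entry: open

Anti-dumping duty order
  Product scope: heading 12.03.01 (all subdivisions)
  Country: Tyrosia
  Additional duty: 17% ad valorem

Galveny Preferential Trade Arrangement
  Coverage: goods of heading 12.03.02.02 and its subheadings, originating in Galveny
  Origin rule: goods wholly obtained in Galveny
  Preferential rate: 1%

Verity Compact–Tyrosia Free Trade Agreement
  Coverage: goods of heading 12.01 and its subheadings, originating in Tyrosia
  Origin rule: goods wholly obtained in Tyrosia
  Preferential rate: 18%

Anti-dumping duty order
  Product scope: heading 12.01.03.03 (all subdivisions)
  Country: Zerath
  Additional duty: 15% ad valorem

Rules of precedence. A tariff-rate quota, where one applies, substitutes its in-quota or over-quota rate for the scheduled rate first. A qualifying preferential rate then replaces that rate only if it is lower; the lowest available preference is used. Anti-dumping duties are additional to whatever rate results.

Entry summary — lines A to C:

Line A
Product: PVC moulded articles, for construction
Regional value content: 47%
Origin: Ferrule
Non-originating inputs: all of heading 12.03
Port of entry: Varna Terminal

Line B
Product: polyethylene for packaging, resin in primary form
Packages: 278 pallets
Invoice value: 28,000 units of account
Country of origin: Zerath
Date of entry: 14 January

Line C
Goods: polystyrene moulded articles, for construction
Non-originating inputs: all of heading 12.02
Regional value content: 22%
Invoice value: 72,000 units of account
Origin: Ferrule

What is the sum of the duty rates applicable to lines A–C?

51%

Line A: PVC → 12.02; moulded articles → 12.02.03; for construction → 12.02.03.02. Scheduled 20%. Ferrule agreement on 12.01.02: 12.02.03.02 not covered; Ferrule agreement on 12.01: 12.02.03.02 not covered. → 20%.
Line B: polyethylene → 12.03; resin in primary form → 12.03.03; for packaging → 12.03.03.01. Scheduled 26%. No special measure applies. → 26%.
Line C: polystyrene → 12.01; moulded articles → 12.01.03; for construction → 12.01.03.03. Scheduled 5%. Ferrule agreement on 12.01.02: 12.01.03.03 not covered; Ferrule agreement on 12.01: RVC < 35%. → 5%.
Sum: 20% + 26% + 5% = 51%.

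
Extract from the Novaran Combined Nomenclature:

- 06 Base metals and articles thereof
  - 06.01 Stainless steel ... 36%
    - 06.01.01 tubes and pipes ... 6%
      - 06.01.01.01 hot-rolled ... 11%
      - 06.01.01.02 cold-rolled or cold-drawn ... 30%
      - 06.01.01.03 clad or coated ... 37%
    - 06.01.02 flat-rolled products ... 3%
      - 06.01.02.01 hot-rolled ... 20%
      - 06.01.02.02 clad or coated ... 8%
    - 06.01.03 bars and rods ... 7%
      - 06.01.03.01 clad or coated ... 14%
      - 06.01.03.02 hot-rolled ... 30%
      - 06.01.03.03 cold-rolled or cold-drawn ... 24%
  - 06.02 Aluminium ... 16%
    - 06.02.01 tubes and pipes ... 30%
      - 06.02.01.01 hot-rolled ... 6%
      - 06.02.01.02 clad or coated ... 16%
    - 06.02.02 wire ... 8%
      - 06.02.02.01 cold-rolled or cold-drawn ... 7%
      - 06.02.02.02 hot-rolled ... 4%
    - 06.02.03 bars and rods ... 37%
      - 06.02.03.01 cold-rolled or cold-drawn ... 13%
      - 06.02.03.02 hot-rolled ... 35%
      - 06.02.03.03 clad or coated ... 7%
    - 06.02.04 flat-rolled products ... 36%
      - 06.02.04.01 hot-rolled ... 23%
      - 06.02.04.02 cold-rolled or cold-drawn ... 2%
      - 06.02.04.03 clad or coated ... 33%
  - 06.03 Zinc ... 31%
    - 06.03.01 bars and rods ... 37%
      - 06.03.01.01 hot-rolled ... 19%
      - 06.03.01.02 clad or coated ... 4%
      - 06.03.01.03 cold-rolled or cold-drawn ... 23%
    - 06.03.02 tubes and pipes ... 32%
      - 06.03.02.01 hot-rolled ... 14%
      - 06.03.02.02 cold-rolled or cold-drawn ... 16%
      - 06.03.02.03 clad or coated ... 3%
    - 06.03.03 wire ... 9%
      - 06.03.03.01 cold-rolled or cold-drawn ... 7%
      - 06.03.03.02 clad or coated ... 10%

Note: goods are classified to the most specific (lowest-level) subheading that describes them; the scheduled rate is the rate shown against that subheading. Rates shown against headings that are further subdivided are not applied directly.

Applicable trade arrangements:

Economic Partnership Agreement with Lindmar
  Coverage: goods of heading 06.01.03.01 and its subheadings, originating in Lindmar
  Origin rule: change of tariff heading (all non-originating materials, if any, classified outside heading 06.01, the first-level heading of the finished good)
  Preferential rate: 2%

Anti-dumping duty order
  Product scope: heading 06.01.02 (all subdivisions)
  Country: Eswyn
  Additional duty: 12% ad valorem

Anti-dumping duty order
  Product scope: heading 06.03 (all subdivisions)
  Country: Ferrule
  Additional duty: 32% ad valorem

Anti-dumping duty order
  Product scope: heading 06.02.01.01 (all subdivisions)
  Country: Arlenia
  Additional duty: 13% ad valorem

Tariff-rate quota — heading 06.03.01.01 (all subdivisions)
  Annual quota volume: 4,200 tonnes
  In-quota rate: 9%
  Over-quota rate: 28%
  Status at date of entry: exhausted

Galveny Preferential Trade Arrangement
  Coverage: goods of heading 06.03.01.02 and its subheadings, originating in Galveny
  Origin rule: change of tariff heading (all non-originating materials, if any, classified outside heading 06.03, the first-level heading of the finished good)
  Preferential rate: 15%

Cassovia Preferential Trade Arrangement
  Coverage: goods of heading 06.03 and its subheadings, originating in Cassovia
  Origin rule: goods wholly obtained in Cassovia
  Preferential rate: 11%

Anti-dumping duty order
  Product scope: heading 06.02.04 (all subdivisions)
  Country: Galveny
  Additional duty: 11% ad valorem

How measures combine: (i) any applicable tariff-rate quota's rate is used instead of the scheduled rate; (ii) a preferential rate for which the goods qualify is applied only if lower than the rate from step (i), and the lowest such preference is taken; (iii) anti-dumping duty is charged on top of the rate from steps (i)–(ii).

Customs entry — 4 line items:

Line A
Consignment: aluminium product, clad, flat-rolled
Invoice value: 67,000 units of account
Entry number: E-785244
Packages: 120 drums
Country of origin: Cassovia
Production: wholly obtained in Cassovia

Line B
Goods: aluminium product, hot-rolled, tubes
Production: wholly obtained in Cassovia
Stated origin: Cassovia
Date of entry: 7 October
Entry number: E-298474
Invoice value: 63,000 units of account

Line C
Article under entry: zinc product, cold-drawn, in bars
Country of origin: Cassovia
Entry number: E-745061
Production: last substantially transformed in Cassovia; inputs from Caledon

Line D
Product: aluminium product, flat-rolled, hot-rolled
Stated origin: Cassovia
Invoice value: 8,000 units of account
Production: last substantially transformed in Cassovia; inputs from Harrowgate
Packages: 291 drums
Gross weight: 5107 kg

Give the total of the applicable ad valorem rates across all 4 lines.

85%

Line A: aluminium → 06.02; flat-rolled → 06.02.04; clad → 06.02.04.03. Scheduled 33%. Cassovia agreement on 06.03: 06.02.04.03 not covered. → 33%.
Line B: aluminium → 06.02; tubes → 06.02.01; hot-rolled → 06.02.01.01. Scheduled 6%. Cassovia agreement on 06.03: 06.02.01.01 not covered. → 6%.
Line C: zinc → 06.03; in bars → 06.03.01; cold-drawn → 06.03.01.03. Scheduled 23%. Cassovia agreement on 06.03: not wholly obtained. → 23%.
Line D: aluminium → 06.02; flat-rolled → 06.02.04; hot-rolled → 06.02.04.01. Scheduled 23%. Cassovia agreement on 06.03: 06.02.04.01 not covered. → 23%.
Sum: 33% + 6% + 23% + 23% = 85%.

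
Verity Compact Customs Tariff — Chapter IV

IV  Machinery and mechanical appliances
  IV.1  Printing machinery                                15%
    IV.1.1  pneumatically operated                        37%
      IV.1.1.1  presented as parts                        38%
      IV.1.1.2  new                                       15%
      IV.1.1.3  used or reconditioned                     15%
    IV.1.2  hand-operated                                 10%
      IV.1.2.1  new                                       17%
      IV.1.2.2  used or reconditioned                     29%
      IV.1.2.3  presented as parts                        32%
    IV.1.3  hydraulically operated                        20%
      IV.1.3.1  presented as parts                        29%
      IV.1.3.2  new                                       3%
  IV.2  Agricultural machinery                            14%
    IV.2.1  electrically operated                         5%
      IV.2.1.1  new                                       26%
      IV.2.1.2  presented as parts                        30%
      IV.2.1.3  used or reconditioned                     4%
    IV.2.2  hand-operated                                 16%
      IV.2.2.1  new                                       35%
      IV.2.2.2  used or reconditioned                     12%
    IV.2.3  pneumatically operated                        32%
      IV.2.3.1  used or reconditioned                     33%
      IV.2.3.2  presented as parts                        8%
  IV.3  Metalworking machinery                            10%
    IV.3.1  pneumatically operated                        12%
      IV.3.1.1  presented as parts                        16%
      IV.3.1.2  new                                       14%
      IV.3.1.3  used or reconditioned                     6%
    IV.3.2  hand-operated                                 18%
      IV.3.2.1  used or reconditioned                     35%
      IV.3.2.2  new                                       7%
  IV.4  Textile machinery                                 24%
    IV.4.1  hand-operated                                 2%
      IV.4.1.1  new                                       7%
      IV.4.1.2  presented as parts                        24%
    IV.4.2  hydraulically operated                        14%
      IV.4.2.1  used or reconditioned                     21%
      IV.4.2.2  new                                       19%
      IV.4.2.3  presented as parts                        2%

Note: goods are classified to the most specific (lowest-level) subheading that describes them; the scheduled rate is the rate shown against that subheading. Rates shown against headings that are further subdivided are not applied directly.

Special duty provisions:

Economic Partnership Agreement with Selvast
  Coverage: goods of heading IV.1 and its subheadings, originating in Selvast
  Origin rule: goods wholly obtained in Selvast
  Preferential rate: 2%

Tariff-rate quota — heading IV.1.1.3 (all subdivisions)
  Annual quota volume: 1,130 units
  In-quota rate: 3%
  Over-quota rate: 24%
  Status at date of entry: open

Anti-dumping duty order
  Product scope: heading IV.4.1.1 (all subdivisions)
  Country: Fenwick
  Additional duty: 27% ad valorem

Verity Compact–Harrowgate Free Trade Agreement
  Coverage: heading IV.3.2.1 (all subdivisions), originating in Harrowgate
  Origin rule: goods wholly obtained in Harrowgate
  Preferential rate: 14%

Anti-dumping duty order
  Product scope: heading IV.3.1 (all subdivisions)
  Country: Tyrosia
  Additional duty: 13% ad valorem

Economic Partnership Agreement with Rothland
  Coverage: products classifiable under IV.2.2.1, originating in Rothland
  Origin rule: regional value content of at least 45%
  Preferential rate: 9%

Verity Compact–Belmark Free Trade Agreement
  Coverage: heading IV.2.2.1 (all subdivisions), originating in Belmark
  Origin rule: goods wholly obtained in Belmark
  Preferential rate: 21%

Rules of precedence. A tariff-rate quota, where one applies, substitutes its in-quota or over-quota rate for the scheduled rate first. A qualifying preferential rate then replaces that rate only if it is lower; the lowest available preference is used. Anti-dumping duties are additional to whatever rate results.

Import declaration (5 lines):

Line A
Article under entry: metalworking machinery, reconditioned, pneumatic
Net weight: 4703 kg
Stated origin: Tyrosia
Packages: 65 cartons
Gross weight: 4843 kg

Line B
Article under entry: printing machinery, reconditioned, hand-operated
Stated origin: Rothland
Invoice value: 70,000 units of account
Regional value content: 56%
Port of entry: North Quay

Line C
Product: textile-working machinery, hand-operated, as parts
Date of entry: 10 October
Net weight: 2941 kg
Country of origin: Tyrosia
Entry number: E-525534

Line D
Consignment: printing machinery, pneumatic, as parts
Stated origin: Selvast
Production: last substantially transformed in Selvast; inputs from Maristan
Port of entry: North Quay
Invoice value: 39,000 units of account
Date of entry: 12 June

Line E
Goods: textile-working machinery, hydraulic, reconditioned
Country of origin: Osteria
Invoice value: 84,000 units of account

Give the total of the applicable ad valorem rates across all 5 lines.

131%

Line A: metalworking → IV.3; pneumatic → IV.3.1; reconditioned → IV.3.1.3. Scheduled 6%. anti-dumping (Tyrosia, IV.3.1): +13%; total 6% + 13% = 19%. → 19%.
Line B: printing → IV.1; hand-operated → IV.1.2; reconditioned → IV.1.2.2. Scheduled 29%. Rothland agreement on IV.2.2.1: IV.1.2.2 not covered. → 29%.
Line C: textile-working → IV.4; hand-operated → IV.4.1; as parts → IV.4.1.2. Scheduled 24%. No special measure applies. → 24%.
Line D: printing → IV.1; pneumatic → IV.1.1; as parts → IV.1.1.1. Scheduled 38%. Selvast agreement on IV.1: not wholly obtained. → 38%.
Line E: textile-working → IV.4; hydraulic → IV.4.2; reconditioned → IV.4.2.1. Scheduled 21%. No special measure applies. → 21%.
Sum: 19% + 29% + 24% + 38% + 21% = 131%.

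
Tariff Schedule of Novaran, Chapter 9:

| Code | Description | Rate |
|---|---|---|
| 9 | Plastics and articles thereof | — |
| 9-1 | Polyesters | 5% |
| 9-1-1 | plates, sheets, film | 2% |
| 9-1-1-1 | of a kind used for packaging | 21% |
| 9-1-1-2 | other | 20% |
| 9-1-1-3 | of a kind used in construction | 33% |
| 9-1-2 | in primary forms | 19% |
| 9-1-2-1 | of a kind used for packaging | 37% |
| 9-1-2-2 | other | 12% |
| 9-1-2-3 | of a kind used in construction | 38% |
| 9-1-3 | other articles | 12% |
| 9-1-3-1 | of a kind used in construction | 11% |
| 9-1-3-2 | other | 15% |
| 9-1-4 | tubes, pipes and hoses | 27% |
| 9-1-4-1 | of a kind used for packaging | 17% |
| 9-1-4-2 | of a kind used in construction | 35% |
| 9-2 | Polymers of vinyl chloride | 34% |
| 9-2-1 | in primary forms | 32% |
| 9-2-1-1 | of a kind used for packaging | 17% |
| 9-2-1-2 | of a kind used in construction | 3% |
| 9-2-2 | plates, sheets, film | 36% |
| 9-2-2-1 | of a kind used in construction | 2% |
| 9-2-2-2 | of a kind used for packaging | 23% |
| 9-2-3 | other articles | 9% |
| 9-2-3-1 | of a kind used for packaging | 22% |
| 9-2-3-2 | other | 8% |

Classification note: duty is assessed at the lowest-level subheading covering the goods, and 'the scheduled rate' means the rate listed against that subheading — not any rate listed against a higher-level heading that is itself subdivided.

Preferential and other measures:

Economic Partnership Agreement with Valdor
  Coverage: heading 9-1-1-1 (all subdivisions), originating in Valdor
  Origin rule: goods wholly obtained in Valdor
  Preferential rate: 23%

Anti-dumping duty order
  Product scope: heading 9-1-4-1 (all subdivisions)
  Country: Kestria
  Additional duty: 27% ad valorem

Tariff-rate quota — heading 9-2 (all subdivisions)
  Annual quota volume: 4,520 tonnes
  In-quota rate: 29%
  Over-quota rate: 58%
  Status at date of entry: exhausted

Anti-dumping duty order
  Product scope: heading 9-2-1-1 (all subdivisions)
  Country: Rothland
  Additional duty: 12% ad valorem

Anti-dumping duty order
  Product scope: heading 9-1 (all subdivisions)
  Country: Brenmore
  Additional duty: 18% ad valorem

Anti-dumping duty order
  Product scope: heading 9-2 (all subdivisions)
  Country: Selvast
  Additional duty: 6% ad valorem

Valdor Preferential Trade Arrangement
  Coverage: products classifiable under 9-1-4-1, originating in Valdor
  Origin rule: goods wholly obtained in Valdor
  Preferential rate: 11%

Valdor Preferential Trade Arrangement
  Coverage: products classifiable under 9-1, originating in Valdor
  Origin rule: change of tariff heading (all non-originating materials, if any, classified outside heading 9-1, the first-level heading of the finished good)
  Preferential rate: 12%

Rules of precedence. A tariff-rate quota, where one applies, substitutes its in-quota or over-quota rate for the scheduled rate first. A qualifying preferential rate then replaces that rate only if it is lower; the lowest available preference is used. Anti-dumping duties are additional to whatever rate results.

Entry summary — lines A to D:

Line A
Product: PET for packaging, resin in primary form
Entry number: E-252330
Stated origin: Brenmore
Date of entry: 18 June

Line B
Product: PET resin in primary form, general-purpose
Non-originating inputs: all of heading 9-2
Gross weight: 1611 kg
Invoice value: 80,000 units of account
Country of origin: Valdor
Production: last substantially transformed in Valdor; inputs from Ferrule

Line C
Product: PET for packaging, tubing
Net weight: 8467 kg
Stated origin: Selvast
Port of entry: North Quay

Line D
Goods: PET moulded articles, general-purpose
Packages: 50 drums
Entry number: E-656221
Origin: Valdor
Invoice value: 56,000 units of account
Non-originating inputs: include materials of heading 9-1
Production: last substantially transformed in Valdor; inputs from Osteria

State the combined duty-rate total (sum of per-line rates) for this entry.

99%

Line A: PET → 9-1; resin in primary form → 9-1-2; for packaging → 9-1-2-1. Scheduled 37%. anti-dumping (Brenmore, 9-1): +18%; total 37% + 18% = 55%. → 55%.
Line B: PET → 9-1; resin in primary form → 9-1-2; general-purpose → 9-1-2-2. Scheduled 12%. Valdor agreement on 9-1-1-1: 9-1-2-2 not covered; Valdor agreement on 9-1-4-1: 9-1-2-2 not covered; Valdor agreement on 9-1: CTH met → 12% available; preference 12% not lower than 12% → no reduction. → 12%.
Line C: PET → 9-1; tubing → 9-1-4; for packaging → 9-1-4-1. Scheduled 17%. No special measure applies. → 17%.
Line D: PET → 9-1; moulded articles → 9-1-3; general-purpose → 9-1-3-2. Scheduled 15%. Valdor agreement on 9-1-1-1: 9-1-3-2 not covered; Valdor agreement on 9-1-4-1: 9-1-3-2 not covered; Valdor agreement on 9-1: CTH not met. → 15%.
Sum: 55% + 12% + 17% + 15% = 99%.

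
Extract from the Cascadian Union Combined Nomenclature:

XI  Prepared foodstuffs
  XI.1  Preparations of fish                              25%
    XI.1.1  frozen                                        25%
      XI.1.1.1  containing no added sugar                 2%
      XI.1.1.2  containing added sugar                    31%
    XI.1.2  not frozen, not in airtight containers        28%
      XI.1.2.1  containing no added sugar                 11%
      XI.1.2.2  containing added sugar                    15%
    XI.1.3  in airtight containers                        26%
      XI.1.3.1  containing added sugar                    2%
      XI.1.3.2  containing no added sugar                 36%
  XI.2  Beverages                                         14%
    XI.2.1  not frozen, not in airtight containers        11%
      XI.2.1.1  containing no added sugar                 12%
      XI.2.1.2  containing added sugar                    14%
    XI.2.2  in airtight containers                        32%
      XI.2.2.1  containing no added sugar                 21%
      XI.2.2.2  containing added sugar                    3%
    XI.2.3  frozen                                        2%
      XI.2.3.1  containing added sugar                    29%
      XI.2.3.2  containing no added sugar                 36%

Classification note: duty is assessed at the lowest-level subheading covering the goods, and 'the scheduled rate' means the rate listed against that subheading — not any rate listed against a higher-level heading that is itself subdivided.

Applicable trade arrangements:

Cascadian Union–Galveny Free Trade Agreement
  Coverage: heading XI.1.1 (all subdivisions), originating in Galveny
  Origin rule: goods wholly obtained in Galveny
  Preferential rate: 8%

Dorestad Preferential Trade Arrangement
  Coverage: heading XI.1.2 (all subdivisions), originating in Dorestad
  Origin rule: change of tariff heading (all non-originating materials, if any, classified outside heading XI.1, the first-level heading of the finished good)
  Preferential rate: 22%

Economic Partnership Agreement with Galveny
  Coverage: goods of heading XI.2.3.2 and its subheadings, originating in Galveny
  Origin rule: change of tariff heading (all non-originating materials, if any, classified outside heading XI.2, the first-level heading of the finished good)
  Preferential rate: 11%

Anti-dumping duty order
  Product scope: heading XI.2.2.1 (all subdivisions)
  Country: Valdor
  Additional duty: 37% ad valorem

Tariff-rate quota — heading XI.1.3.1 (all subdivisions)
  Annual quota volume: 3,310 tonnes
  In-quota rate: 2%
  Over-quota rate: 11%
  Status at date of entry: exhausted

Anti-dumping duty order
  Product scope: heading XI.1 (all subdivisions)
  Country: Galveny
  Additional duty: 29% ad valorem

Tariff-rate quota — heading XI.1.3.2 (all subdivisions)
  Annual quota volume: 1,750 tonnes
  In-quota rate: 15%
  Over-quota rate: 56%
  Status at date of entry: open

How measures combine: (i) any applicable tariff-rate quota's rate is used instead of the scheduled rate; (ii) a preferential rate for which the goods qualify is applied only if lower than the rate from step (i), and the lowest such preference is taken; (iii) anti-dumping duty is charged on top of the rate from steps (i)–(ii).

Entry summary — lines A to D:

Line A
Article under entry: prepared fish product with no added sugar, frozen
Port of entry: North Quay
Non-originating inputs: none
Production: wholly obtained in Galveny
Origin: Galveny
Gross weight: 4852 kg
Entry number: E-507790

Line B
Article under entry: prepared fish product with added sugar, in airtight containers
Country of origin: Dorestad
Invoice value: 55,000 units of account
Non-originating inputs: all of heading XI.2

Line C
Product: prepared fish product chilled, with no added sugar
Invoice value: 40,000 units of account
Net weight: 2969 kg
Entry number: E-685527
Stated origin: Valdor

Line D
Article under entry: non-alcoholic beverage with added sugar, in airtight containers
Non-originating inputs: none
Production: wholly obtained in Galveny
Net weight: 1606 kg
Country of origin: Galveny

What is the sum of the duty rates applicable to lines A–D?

Line A: prepared fish product → XI.1; frozen → XI.1.1; with no added sugar → XI.1.1.1. Scheduled 2%. Galveny agreement on XI.1.1: wholly obtained → 8% available; Galveny agreement on XI.2.3.2: XI.1.1.1 not covered; preference 8% not lower than 2% → no reduction; anti-dumping (Galveny, XI.1): +29%; total 2% + 29% = 31%. → 31%.
Line B: prepared fish product → XI.1; in airtight containers → XI.1.3; with added sugar → XI.1.3.1. Scheduled 2%. quota on XI.1.3.1 exhausted → over-quota 11%; Dorestad agreement on XI.1.2: XI.1.3.1 not covered. → 11%.
Line C: prepared fish product → XI.1; chilled → XI.1.2; with no added sugar → XI.1.2.1. Scheduled 11%. No special measure applies. → 11%.
Line D: non-alcoholic beverage → XI.2; in airtight containers → XI.2.2; with added sugar → XI.2.2.2. Scheduled 3%. Galveny agreement on XI.1.1: XI.2.2.2 not covered; Galveny agreement on XI.2.3.2: XI.2.2.2 not covered. → 3%.
Sum: 31% + 11% + 11% + 3% = 56%.

56%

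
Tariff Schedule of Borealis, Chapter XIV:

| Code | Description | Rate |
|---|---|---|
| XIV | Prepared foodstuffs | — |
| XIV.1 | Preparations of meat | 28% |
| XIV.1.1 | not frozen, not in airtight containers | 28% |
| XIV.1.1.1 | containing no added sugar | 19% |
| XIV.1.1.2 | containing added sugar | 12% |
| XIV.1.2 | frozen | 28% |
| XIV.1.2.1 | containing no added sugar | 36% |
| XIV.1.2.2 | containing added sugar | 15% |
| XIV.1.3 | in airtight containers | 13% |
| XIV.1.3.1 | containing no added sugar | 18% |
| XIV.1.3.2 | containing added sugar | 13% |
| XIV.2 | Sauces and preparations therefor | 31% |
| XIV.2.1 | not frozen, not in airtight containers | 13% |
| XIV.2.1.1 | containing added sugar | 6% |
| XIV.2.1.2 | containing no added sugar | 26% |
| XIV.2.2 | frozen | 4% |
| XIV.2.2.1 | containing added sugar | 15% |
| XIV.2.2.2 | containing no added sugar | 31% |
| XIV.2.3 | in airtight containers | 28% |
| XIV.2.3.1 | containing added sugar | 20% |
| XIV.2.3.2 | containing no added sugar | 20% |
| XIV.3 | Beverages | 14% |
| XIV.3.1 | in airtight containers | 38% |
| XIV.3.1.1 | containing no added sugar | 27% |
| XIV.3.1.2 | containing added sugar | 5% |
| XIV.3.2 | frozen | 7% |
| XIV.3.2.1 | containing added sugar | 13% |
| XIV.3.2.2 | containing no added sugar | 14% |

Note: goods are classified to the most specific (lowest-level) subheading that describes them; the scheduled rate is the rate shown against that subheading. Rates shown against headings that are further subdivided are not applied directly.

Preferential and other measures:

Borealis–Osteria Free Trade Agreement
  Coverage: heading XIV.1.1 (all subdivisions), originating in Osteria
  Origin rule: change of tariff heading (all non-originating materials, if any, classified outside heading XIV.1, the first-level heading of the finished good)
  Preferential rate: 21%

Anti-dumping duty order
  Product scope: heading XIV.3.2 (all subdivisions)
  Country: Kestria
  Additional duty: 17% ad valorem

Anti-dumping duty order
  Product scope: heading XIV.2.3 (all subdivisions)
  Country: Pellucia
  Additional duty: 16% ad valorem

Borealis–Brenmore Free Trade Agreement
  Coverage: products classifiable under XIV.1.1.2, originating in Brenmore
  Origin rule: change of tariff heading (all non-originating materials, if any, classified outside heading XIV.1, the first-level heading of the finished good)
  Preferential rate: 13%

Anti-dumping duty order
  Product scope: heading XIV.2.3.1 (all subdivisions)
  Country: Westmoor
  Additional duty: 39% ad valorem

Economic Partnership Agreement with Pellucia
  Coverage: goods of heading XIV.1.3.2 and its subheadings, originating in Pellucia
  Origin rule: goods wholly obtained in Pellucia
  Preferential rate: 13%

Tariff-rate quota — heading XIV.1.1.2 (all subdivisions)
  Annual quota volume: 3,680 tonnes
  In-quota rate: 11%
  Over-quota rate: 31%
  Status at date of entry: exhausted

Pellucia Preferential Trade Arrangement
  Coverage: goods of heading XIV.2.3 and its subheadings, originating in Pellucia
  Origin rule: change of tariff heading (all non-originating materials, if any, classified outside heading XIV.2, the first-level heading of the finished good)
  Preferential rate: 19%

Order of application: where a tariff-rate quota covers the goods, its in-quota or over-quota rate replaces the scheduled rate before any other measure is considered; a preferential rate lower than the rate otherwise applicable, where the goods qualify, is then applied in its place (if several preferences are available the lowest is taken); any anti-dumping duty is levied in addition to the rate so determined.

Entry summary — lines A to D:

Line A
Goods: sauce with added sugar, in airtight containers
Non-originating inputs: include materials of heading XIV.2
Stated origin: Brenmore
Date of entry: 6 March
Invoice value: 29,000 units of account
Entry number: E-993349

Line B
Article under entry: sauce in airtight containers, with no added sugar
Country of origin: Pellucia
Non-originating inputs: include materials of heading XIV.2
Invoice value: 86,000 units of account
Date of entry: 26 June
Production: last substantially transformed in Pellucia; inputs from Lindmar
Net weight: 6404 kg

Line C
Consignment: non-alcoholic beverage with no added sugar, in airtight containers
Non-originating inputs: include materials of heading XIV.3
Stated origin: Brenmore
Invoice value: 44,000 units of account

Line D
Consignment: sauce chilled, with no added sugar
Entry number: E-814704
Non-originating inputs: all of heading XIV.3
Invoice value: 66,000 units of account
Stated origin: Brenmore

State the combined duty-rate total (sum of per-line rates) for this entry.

Line A: sauce → XIV.2; in airtight containers → XIV.2.3; with added sugar → XIV.2.3.1. Scheduled 20%. Brenmore agreement on XIV.1.1.2: XIV.2.3.1 not covered. → 20%.
Line B: sauce → XIV.2; in airtight containers → XIV.2.3; with no added sugar → XIV.2.3.2. Scheduled 20%. Pellucia agreement on XIV.1.3.2: XIV.2.3.2 not covered; Pellucia agreement on XIV.2.3: CTH not met; anti-dumping (Pellucia, XIV.2.3): +16%; total 20% + 16% = 36%. → 36%.
Line C: non-alcoholic beverage → XIV.3; in airtight containers → XIV.3.1; with no added sugar → XIV.3.1.1. Scheduled 27%. Brenmore agreement on XIV.1.1.2: XIV.3.1.1 not covered. → 27%.
Line D: sauce → XIV.2; chilled → XIV.2.1; with no added sugar → XIV.2.1.2. Scheduled 26%. Brenmore agreement on XIV.1.1.2: XIV.2.1.2 not covered. → 26%.
Sum: 20% + 36% + 27% + 26% = 109%.

109%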